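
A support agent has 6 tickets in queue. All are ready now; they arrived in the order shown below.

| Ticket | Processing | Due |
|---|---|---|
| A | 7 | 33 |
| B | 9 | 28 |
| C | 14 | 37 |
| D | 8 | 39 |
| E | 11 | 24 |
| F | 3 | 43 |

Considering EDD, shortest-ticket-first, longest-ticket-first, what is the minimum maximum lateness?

10

EDD (increasing due date): E B A C D F.
E: 0→11, due 24, lateness -13
B: 11→20, due 28, lateness -8
A: 20→27, due 33, lateness -6
C: 27→41, due 37, lateness 4
D: 41→49, due 39, lateness 10
F: 49→52, due 43, lateness 9
Maximum = 10.
SPT (increasing processing time): F A D B E C.
F: 0→3, due 43, lateness -40
A: 3→10, due 33, lateness -23
D: 10→18, due 39, lateness -21
B: 18→27, due 28, lateness -1
E: 27→38, due 24, lateness 14
C: 38→52, due 37, lateness 15
Maximum = 15.
LPT (decreasing processing time): C E B D A F.
C: 0→14, due 37, lateness -23
E: 14→25, due 24, lateness 1
B: 25→34, due 28, lateness 6
D: 34→42, due 39, lateness 3
A: 42→49, due 33, lateness 16
F: 49→52, due 43, lateness 9
Maximum = 16.
EDD 10, SPT 15, LPT 16 → minimum 10.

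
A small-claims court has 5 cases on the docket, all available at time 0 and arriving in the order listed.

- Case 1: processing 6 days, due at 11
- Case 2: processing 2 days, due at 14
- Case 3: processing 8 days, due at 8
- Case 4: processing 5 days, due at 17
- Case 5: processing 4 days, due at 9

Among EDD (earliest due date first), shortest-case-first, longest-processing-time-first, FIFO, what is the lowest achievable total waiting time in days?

EDD (increasing due date): Case 3 Case 5 Case 1 Case 2 Case 4.
Case 3: waits 0, runs 0→8
Case 5: waits 8, runs 8→12
Case 1: waits 12, runs 12→18
Case 2: waits 18, runs 18→20
Case 4: waits 20, runs 20→25
Sum = 0+8+12+18+20 = 58.
SPT (increasing processing time): Case 2 Case 5 Case 4 Case 1 Case 3.
Case 2: waits 0, runs 0→2
Case 5: waits 2, runs 2→6
Case 4: waits 6, runs 6→11
Case 1: waits 11, runs 11→17
Case 3: waits 17, runs 17→25
Sum = 0+2+6+11+17 = 36.
LPT (decreasing processing time): Case 3 Case 1 Case 4 Case 5 Case 2.
Case 3: waits 0, runs 0→8
Case 1: waits 8, runs 8→14
Case 4: waits 14, runs 14→19
Case 5: waits 19, runs 19→23
Case 2: waits 23, runs 23→25
Sum = 0+8+14+19+23 = 64.
FIFO (arrival order): Case 1 Case 2 Case 3 Case 4 Case 5.
Case 1: waits 0, runs 0→6
Case 2: waits 6, runs 6→8
Case 3: waits 8, runs 8→16
Case 4: waits 16, runs 16→21
Case 5: waits 21, runs 21→25
Sum = 0+6+8+16+21 = 51.
EDD 58, SPT 36, LPT 64, FIFO 51 → minimum 36.

36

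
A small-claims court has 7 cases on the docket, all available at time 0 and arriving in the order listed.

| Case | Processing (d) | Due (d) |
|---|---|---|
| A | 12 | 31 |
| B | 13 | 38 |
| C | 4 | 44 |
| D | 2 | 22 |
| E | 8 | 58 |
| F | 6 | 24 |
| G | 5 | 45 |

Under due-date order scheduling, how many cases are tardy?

EDD (increasing due date): D F A B C G E.
D: 0→2, due 22, tardiness 0
F: 2→8, due 24, tardiness 0
A: 8→20, due 31, tardiness 0
B: 20→33, due 38, tardiness 0
C: 33→37, due 44, tardiness 0
G: 37→42, due 45, tardiness 0
E: 42→50, due 58, tardiness 0
Late cases: 0.

0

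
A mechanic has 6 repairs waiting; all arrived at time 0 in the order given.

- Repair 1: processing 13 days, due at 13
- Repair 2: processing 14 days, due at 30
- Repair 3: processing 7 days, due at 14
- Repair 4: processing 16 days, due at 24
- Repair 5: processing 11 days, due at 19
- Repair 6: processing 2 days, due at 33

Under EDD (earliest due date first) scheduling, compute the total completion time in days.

235

EDD (increasing due date): Repair 1 Repair 3 Repair 5 Repair 4 Repair 2 Repair 6.
Repair 1: 0→13
Repair 3: 13→20
Repair 5: 20→31
Repair 4: 31→47
Repair 2: 47→61
Repair 6: 61→63
Sum = 13+20+31+47+61+63 = 235.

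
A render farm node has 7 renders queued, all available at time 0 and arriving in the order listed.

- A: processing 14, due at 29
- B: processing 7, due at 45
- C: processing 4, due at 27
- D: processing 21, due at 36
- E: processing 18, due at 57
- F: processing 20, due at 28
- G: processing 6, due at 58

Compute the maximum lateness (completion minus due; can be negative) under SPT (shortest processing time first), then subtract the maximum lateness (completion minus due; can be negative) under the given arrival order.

SPT (increasing processing time): C G B A E F D.
C: 0→4, due 27, lateness -23
G: 4→10, due 58, lateness -48
B: 10→17, due 45, lateness -28
A: 17→31, due 29, lateness 2
E: 31→49, due 57, lateness -8
F: 49→69, due 28, lateness 41
D: 69→90, due 36, lateness 54
Maximum = 54.
FIFO (arrival order): A B C D E F G.
A: 0→14, due 29, lateness -15
B: 14→21, due 45, lateness -24
C: 21→25, due 27, lateness -2
D: 25→46, due 36, lateness 10
E: 46→64, due 57, lateness 7
F: 64→84, due 28, lateness 56
G: 84→90, due 58, lateness 32
Maximum = 56.
Difference = 54 − 56 = -2.

-2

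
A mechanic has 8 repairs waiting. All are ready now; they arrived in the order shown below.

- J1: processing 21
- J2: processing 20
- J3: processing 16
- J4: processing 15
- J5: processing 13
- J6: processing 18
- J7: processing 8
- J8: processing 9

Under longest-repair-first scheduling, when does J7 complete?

120

LPT (decreasing processing time): J1 J2 J6 J3 J4 J5 J8 J7.
J1: 0→21
J2: 21→41
J6: 41→59
J3: 59→75
J4: 75→90
J5: 90→103
J8: 103→112
J7: 112→120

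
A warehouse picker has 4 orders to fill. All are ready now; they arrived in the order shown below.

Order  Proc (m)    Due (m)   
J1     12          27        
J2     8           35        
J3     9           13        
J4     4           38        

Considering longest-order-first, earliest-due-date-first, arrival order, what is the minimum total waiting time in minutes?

LPT (decreasing processing time): J1 J3 J2 J4.
J1: waits 0, runs 0→12
J3: waits 12, runs 12→21
J2: waits 21, runs 21→29
J4: waits 29, runs 29→33
Sum = 0+12+21+29 = 62.
EDD (increasing due date): J3 J1 J2 J4.
J3: waits 0, runs 0→9
J1: waits 9, runs 9→21
J2: waits 21, runs 21→29
J4: waits 29, runs 29→33
Sum = 0+9+21+29 = 59.
FIFO (arrival order): J1 J2 J3 J4.
J1: waits 0, runs 0→12
J2: waits 12, runs 12→20
J3: waits 20, runs 20→29
J4: waits 29, runs 29→33
Sum = 0+12+20+29 = 61.
LPT 62, EDD 59, FIFO 61 → minimum 59.

59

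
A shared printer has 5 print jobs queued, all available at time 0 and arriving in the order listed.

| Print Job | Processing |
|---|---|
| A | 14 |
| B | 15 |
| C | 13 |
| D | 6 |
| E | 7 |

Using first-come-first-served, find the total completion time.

188

FIFO (arrival order): A B C D E.
A: 0→14
B: 14→29
C: 29→42
D: 42→48
E: 48→55
Sum = 14+29+42+48+55 = 188.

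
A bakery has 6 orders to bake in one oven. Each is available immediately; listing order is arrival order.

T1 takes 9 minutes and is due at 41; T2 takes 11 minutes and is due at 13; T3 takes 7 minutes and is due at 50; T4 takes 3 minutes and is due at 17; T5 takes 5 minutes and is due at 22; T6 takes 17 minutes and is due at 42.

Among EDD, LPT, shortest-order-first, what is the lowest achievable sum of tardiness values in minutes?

5

EDD (increasing due date): T2 T4 T5 T1 T6 T3.
T2: 0→11, due 13, tardiness 0
T4: 11→14, due 17, tardiness 0
T5: 14→19, due 22, tardiness 0
T1: 19→28, due 41, tardiness 0
T6: 28→45, due 42, tardiness 3
T3: 45→52, due 50, tardiness 2
Sum = 0+0+0+0+3+2 = 5.
LPT (decreasing processing time): T6 T2 T1 T3 T5 T4.
T6: 0→17, due 42, tardiness 0
T2: 17→28, due 13, tardiness 15
T1: 28→37, due 41, tardiness 0
T3: 37→44, due 50, tardiness 0
T5: 44→49, due 22, tardiness 27
T4: 49→52, due 17, tardiness 35
Sum = 0+15+0+0+27+35 = 77.
SPT (increasing processing time): T4 T5 T3 T1 T2 T6.
T4: 0→3, due 17, tardiness 0
T5: 3→8, due 22, tardiness 0
T3: 8→15, due 50, tardiness 0
T1: 15→24, due 41, tardiness 0
T2: 24→35, due 13, tardiness 22
T6: 35→52, due 42, tardiness 10
Sum = 0+0+0+0+22+10 = 32.
EDD 5, LPT 77, SPT 32 → minimum 5.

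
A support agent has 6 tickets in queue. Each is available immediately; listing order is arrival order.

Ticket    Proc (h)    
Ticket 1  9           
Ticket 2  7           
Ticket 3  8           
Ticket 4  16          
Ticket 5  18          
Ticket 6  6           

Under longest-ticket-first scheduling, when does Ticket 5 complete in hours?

18

LPT (decreasing processing time): Ticket 5 Ticket 4 Ticket 1 Ticket 3 Ticket 2 Ticket 6.
Ticket 5: 0→18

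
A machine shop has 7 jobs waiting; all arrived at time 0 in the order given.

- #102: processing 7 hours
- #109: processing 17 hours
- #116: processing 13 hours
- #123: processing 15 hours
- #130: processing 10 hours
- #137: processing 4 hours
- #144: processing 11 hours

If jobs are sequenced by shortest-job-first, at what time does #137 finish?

SPT (increasing processing time): #137 #102 #130 #144 #116 #123 #109.
#137: 0→4

4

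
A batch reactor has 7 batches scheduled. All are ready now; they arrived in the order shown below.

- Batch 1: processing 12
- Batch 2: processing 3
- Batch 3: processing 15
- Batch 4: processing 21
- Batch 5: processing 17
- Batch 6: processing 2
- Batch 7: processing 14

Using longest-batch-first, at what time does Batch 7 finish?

LPT (decreasing processing time): Batch 4 Batch 5 Batch 3 Batch 7 Batch 1 Batch 2 Batch 6.
Batch 4: 0→21
Batch 5: 21→38
Batch 3: 38→53
Batch 7: 53→67

67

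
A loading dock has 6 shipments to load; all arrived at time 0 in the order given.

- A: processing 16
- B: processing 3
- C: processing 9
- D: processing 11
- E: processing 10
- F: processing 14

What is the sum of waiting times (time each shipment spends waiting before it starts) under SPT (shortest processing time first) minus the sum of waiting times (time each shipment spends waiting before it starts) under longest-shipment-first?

SPT (increasing processing time): B C E D F A.
B: waits 0, runs 0→3
C: waits 3, runs 3→12
E: waits 12, runs 12→22
D: waits 22, runs 22→33
F: waits 33, runs 33→47
A: waits 47, runs 47→63
Sum = 0+3+12+22+33+47 = 117.
LPT (decreasing processing time): A F D E C B.
A: waits 0, runs 0→16
F: waits 16, runs 16→30
D: waits 30, runs 30→41
E: waits 41, runs 41→51
C: waits 51, runs 51→60
B: waits 60, runs 60→63
Sum = 0+16+30+41+51+60 = 198.
Difference = 117 − 198 = -81.

-81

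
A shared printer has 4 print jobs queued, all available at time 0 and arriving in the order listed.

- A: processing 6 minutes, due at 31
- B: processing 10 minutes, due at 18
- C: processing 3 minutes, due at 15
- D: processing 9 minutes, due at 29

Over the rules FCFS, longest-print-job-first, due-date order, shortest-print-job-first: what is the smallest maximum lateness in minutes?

-3

FIFO (arrival order): A B C D.
A: 0→6, due 31, lateness -25
B: 6→16, due 18, lateness -2
C: 16→19, due 15, lateness 4
D: 19→28, due 29, lateness -1
Maximum = 4.
LPT (decreasing processing time): B D A C.
B: 0→10, due 18, lateness -8
D: 10→19, due 29, lateness -10
A: 19→25, due 31, lateness -6
C: 25→28, due 15, lateness 13
Maximum = 13.
EDD (increasing due date): C B D A.
C: 0→3, due 15, lateness -12
B: 3→13, due 18, lateness -5
D: 13→22, due 29, lateness -7
A: 22→28, due 31, lateness -3
Maximum = -3.
SPT (increasing processing time): C A D B.
C: 0→3, due 15, lateness -12
A: 3→9, due 31, lateness -22
D: 9→18, due 29, lateness -11
B: 18→28, due 18, lateness 10
Maximum = 10.
FIFO 4, LPT 13, EDD -3, SPT 10 → minimum -3.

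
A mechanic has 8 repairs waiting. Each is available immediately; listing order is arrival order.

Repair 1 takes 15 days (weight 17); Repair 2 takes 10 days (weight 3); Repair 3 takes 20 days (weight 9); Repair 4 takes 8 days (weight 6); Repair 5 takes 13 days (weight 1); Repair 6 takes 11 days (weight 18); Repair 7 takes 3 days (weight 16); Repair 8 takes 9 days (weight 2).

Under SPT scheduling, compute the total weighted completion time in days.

3010

SPT (increasing processing time): Repair 7 Repair 4 Repair 8 Repair 2 Repair 6 Repair 5 Repair 1 Repair 3.
Repair 7: finishes 3, weight 16, w·C = 48
Repair 4: finishes 11, weight 6, w·C = 66
Repair 8: finishes 20, weight 2, w·C = 40
Repair 2: finishes 30, weight 3, w·C = 90
Repair 6: finishes 41, weight 18, w·C = 738
Repair 5: finishes 54, weight 1, w·C = 54
Repair 1: finishes 69, weight 17, w·C = 1173
Repair 3: finishes 89, weight 9, w·C = 801
Sum = 48+66+40+90+738+54+1173+801 = 3010.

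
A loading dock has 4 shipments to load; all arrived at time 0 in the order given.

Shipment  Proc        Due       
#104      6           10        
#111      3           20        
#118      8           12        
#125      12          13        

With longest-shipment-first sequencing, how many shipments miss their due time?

LPT (decreasing processing time): #125 #118 #104 #111.
#125: 0→12, due 13, tardiness 0
#118: 12→20, due 12, tardiness 8
#104: 20→26, due 10, tardiness 16
#111: 26→29, due 20, tardiness 9
Late shipments: 3.

3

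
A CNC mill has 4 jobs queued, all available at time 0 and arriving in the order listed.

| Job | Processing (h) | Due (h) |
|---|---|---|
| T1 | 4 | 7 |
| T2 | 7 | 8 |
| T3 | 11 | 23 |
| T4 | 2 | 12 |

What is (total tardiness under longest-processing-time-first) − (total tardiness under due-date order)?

32

LPT (decreasing processing time): T3 T2 T1 T4.
T3: 0→11, due 23, tardiness 0
T2: 11→18, due 8, tardiness 10
T1: 18→22, due 7, tardiness 15
T4: 22→24, due 12, tardiness 12
Sum = 0+10+15+12 = 37.
EDD (increasing due date): T1 T2 T4 T3.
T1: 0→4, due 7, tardiness 0
T2: 4→11, due 8, tardiness 3
T4: 11→13, due 12, tardiness 1
T3: 13→24, due 23, tardiness 1
Sum = 0+3+1+1 = 5.
Difference = 37 − 5 = 32.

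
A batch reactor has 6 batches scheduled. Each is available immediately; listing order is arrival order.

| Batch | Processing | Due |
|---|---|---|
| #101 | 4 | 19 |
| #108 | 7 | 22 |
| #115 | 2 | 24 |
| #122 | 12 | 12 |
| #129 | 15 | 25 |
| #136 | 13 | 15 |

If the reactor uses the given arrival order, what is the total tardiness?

66

FIFO (arrival order): #101 #108 #115 #122 #129 #136.
#101: 0→4, due 19, tardiness 0
#108: 4→11, due 22, tardiness 0
#115: 11→13, due 24, tardiness 0
#122: 13→25, due 12, tardiness 13
#129: 25→40, due 25, tardiness 15
#136: 40→53, due 15, tardiness 38
Sum = 0+0+0+13+15+38 = 66.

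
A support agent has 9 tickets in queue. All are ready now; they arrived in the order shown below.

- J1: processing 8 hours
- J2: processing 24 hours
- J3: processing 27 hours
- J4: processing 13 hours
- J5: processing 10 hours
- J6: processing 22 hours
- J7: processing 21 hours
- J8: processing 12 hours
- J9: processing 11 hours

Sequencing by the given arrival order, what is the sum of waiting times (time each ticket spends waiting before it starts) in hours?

FIFO (arrival order): J1 J2 J3 J4 J5 J6 J7 J8 J9.
J1: waits 0, runs 0→8
J2: waits 8, runs 8→32
J3: waits 32, runs 32→59
J4: waits 59, runs 59→72
J5: waits 72, runs 72→82
J6: waits 82, runs 82→104
J7: waits 104, runs 104→125
J8: waits 125, runs 125→137
J9: waits 137, runs 137→148
Sum = 0+8+32+59+72+82+104+125+137 = 619.

619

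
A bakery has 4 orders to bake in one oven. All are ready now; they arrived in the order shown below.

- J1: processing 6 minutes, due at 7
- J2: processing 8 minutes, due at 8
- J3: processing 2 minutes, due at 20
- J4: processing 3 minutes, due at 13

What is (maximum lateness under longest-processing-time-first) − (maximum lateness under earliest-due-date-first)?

LPT (decreasing processing time): J2 J1 J4 J3.
J2: 0→8, due 8, lateness 0
J1: 8→14, due 7, lateness 7
J4: 14→17, due 13, lateness 4
J3: 17→19, due 20, lateness -1
Maximum = 7.
EDD (increasing due date): J1 J2 J4 J3.
J1: 0→6, due 7, lateness -1
J2: 6→14, due 8, lateness 6
J4: 14→17, due 13, lateness 4
J3: 17→19, due 20, lateness -1
Maximum = 6.
Difference = 7 − 6 = 1.

1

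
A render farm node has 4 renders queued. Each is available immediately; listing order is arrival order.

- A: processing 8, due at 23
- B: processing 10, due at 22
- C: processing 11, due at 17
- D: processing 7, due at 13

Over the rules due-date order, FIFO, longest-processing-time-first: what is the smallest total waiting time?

EDD (increasing due date): D C B A.
D: waits 0, runs 0→7
C: waits 7, runs 7→18
B: waits 18, runs 18→28
A: waits 28, runs 28→36
Sum = 0+7+18+28 = 53.
FIFO (arrival order): A B C D.
A: waits 0, runs 0→8
B: waits 8, runs 8→18
C: waits 18, runs 18→29
D: waits 29, runs 29→36
Sum = 0+8+18+29 = 55.
LPT (decreasing processing time): C B A D.
C: waits 0, runs 0→11
B: waits 11, runs 11→21
A: waits 21, runs 21→29
D: waits 29, runs 29→36
Sum = 0+11+21+29 = 61.
EDD 53, FIFO 55, LPT 61 → minimum 53.

53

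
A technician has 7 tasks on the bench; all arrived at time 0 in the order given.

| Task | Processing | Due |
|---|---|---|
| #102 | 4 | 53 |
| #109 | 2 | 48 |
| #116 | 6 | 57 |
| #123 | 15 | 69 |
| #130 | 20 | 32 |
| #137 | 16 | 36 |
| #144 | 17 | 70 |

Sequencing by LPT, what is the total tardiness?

91

LPT (decreasing processing time): #130 #144 #137 #123 #116 #102 #109.
#130: 0→20, due 32, tardiness 0
#144: 20→37, due 70, tardiness 0
#137: 37→53, due 36, tardiness 17
#123: 53→68, due 69, tardiness 0
#116: 68→74, due 57, tardiness 17
#102: 74→78, due 53, tardiness 25
#109: 78→80, due 48, tardiness 32
Sum = 0+0+17+0+17+25+32 = 91.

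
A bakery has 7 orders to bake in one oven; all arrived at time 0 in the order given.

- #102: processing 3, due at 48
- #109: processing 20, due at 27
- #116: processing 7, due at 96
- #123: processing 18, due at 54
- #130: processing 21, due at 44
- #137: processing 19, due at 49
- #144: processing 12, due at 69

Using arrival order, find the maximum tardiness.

39

FIFO (arrival order): #102 #109 #116 #123 #130 #137 #144.
#102: 0→3, due 48, tardiness 0
#109: 3→23, due 27, tardiness 0
#116: 23→30, due 96, tardiness 0
#123: 30→48, due 54, tardiness 0
#130: 48→69, due 44, tardiness 25
#137: 69→88, due 49, tardiness 39
#144: 88→100, due 69, tardiness 31
Maximum = 39.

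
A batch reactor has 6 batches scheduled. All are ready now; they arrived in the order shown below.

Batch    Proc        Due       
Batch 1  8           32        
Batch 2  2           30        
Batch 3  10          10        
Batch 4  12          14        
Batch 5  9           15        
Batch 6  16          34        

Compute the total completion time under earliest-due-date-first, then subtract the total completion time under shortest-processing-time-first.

EDD (increasing due date): Batch 3 Batch 4 Batch 5 Batch 2 Batch 1 Batch 6.
Batch 3: 0→10
Batch 4: 10→22
Batch 5: 22→31
Batch 2: 31→33
Batch 1: 33→41
Batch 6: 41→57
Sum = 10+22+31+33+41+57 = 194.
SPT (increasing processing time): Batch 2 Batch 1 Batch 5 Batch 3 Batch 4 Batch 6.
Batch 2: 0→2
Batch 1: 2→10
Batch 5: 10→19
Batch 3: 19→29
Batch 4: 29→41
Batch 6: 41→57
Sum = 2+10+19+29+41+57 = 158.
Difference = 194 − 158 = 36.

36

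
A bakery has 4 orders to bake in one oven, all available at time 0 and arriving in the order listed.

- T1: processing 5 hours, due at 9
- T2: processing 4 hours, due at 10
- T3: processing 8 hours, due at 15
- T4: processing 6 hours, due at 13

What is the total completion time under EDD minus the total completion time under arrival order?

EDD (increasing due date): T1 T2 T4 T3.
T1: 0→5
T2: 5→9
T4: 9→15
T3: 15→23
Sum = 5+9+15+23 = 52.
FIFO (arrival order): T1 T2 T3 T4.
T1: 0→5
T2: 5→9
T3: 9→17
T4: 17→23
Sum = 5+9+17+23 = 54.
Difference = 52 − 54 = -2.

-2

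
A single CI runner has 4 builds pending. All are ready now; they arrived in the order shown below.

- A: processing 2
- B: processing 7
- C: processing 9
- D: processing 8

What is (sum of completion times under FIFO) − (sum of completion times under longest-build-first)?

-21

FIFO (arrival order): A B C D.
A: 0→2
B: 2→9
C: 9→18
D: 18→26
Sum = 2+9+18+26 = 55.
LPT (decreasing processing time): C D B A.
C: 0→9
D: 9→17
B: 17→24
A: 24→26
Sum = 9+17+24+26 = 76.
Difference = 55 − 76 = -21.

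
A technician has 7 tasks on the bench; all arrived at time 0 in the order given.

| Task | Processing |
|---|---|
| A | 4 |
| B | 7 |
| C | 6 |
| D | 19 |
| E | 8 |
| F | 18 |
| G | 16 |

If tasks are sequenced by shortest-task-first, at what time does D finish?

SPT (increasing processing time): A C B E G F D.
A: 0→4
C: 4→10
B: 10→17
E: 17→25
G: 25→41
F: 41→59
D: 59→78

78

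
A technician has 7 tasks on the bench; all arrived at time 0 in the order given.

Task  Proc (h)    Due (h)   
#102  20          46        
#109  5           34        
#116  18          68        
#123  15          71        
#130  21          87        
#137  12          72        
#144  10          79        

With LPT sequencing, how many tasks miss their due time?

4

LPT (decreasing processing time): #130 #102 #116 #123 #137 #144 #109.
#130: 0→21, due 87, tardiness 0
#102: 21→41, due 46, tardiness 0
#116: 41→59, due 68, tardiness 0
#123: 59→74, due 71, tardiness 3
#137: 74→86, due 72, tardiness 14
#144: 86→96, due 79, tardiness 17
#109: 96→101, due 34, tardiness 67
Late tasks: 4.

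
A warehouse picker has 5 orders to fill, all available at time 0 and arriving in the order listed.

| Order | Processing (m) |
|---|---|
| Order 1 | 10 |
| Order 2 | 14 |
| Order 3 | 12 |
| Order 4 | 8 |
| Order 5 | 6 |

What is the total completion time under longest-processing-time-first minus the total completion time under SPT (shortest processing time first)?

40

LPT (decreasing processing time): Order 2 Order 3 Order 1 Order 4 Order 5.
Order 2: 0→14
Order 3: 14→26
Order 1: 26→36
Order 4: 36→44
Order 5: 44→50
Sum = 14+26+36+44+50 = 170.
SPT (increasing processing time): Order 5 Order 4 Order 1 Order 3 Order 2.
Order 5: 0→6
Order 4: 6→14
Order 1: 14→24
Order 3: 24→36
Order 2: 36→50
Sum = 6+14+24+36+50 = 130.
Difference = 170 − 130 = 40.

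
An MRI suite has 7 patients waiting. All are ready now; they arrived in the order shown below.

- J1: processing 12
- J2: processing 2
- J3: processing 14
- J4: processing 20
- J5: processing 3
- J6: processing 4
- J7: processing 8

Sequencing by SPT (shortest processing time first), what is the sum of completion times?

168

SPT (increasing processing time): J2 J5 J6 J7 J1 J3 J4.
J2: 0→2
J5: 2→5
J6: 5→9
J7: 9→17
J1: 17→29
J3: 29→43
J4: 43→63
Sum = 2+5+9+17+29+43+63 = 168.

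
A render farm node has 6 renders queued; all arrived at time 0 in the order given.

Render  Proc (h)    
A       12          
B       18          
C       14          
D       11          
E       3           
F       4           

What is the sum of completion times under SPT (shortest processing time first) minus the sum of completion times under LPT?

SPT (increasing processing time): E F D A C B.
E: 0→3
F: 3→7
D: 7→18
A: 18→30
C: 30→44
B: 44→62
Sum = 3+7+18+30+44+62 = 164.
LPT (decreasing processing time): B C A D F E.
B: 0→18
C: 18→32
A: 32→44
D: 44→55
F: 55→59
E: 59→62
Sum = 18+32+44+55+59+62 = 270.
Difference = 164 − 270 = -106.

-106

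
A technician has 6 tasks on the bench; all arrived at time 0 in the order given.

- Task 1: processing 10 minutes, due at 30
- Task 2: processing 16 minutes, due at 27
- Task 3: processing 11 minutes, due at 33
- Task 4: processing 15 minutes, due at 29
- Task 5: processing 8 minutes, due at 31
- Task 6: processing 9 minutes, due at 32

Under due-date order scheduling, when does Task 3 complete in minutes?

EDD (increasing due date): Task 2 Task 4 Task 1 Task 5 Task 6 Task 3.
Task 2: 0→16
Task 4: 16→31
Task 1: 31→41
Task 5: 41→49
Task 6: 49→58
Task 3: 58→69

69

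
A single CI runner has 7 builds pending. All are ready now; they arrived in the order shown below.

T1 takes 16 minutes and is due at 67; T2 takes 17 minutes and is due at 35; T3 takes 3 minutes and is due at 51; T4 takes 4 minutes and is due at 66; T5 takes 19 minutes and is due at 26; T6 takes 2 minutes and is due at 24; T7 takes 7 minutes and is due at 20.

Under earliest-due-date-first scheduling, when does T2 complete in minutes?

EDD (increasing due date): T7 T6 T5 T2 T3 T4 T1.
T7: 0→7
T6: 7→9
T5: 9→28
T2: 28→45

45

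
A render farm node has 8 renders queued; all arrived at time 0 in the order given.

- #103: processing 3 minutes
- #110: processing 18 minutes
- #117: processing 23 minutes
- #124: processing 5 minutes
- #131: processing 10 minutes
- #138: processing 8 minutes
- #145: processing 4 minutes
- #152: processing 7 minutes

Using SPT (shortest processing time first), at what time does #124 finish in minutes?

SPT (increasing processing time): #103 #145 #124 #152 #138 #131 #110 #117.
#103: 0→3
#145: 3→7
#124: 7→12

12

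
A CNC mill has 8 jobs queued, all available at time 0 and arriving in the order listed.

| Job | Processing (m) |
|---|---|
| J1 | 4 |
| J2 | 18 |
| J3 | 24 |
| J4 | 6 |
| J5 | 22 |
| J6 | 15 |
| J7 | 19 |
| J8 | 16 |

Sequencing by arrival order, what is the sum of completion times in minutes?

FIFO (arrival order): J1 J2 J3 J4 J5 J6 J7 J8.
J1: 0→4
J2: 4→22
J3: 22→46
J4: 46→52
J5: 52→74
J6: 74→89
J7: 89→108
J8: 108→124
Sum = 4+22+46+52+74+89+108+124 = 519.

519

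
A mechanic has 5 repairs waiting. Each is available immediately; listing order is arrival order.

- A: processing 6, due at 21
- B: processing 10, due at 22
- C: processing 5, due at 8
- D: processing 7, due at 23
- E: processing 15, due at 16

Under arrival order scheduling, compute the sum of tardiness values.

45

FIFO (arrival order): A B C D E.
A: 0→6, due 21, tardiness 0
B: 6→16, due 22, tardiness 0
C: 16→21, due 8, tardiness 13
D: 21→28, due 23, tardiness 5
E: 28→43, due 16, tardiness 27
Sum = 0+0+13+5+27 = 45.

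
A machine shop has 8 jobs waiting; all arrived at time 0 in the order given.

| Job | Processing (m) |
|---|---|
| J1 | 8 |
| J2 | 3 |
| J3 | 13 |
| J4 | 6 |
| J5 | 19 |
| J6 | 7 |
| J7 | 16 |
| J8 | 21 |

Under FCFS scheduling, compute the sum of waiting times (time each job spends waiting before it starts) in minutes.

FIFO (arrival order): J1 J2 J3 J4 J5 J6 J7 J8.
J1: waits 0, runs 0→8
J2: waits 8, runs 8→11
J3: waits 11, runs 11→24
J4: waits 24, runs 24→30
J5: waits 30, runs 30→49
J6: waits 49, runs 49→56
J7: waits 56, runs 56→72
J8: waits 72, runs 72→93
Sum = 0+8+11+24+30+49+56+72 = 250.

250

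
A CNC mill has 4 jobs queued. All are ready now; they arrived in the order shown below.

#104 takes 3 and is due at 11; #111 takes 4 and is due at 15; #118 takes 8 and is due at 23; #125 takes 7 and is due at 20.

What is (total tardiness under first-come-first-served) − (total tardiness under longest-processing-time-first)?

FIFO (arrival order): #104 #111 #118 #125.
#104: 0→3, due 11, tardiness 0
#111: 3→7, due 15, tardiness 0
#118: 7→15, due 23, tardiness 0
#125: 15→22, due 20, tardiness 2
Sum = 0+0+0+2 = 2.
LPT (decreasing processing time): #118 #125 #111 #104.
#118: 0→8, due 23, tardiness 0
#125: 8→15, due 20, tardiness 0
#111: 15→19, due 15, tardiness 4
#104: 19→22, due 11, tardiness 11
Sum = 0+0+4+11 = 15.
Difference = 2 − 15 = -13.

-13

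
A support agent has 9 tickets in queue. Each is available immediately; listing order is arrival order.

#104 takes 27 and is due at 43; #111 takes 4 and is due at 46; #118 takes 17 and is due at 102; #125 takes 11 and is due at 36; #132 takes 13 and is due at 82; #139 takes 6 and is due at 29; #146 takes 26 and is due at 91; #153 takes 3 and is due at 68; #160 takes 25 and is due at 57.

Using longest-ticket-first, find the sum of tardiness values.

LPT (decreasing processing time): #104 #146 #160 #118 #132 #125 #139 #111 #153.
#104: 0→27, due 43, tardiness 0
#146: 27→53, due 91, tardiness 0
#160: 53→78, due 57, tardiness 21
#118: 78→95, due 102, tardiness 0
#132: 95→108, due 82, tardiness 26
#125: 108→119, due 36, tardiness 83
#139: 119→125, due 29, tardiness 96
#111: 125→129, due 46, tardiness 83
#153: 129→132, due 68, tardiness 64
Sum = 0+0+21+0+26+83+96+83+64 = 373.

373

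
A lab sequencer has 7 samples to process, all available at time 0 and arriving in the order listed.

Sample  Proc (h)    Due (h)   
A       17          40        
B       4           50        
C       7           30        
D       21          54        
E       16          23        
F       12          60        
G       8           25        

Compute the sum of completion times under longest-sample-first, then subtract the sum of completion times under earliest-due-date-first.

LPT (decreasing processing time): D A E F G C B.
D: 0→21
A: 21→38
E: 38→54
F: 54→66
G: 66→74
C: 74→81
B: 81→85
Sum = 21+38+54+66+74+81+85 = 419.
EDD (increasing due date): E G C A B D F.
E: 0→16
G: 16→24
C: 24→31
A: 31→48
B: 48→52
D: 52→73
F: 73→85
Sum = 16+24+31+48+52+73+85 = 329.
Difference = 419 − 329 = 90.

90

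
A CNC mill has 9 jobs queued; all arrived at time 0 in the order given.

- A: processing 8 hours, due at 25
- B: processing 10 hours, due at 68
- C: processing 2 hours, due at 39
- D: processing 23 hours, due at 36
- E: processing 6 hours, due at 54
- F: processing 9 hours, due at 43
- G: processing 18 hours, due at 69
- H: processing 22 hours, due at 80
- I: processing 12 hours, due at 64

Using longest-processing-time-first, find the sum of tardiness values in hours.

LPT (decreasing processing time): D H G I B F A E C.
D: 0→23, due 36, tardiness 0
H: 23→45, due 80, tardiness 0
G: 45→63, due 69, tardiness 0
I: 63→75, due 64, tardiness 11
B: 75→85, due 68, tardiness 17
F: 85→94, due 43, tardiness 51
A: 94→102, due 25, tardiness 77
E: 102→108, due 54, tardiness 54
C: 108→110, due 39, tardiness 71
Sum = 0+0+0+11+17+51+77+54+71 = 281.

281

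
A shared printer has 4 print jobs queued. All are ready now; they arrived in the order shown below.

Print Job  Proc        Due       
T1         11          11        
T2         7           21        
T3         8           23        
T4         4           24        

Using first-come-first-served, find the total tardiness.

9

FIFO (arrival order): T1 T2 T3 T4.
T1: 0→11, due 11, tardiness 0
T2: 11→18, due 21, tardiness 0
T3: 18→26, due 23, tardiness 3
T4: 26→30, due 24, tardiness 6
Sum = 0+0+3+6 = 9.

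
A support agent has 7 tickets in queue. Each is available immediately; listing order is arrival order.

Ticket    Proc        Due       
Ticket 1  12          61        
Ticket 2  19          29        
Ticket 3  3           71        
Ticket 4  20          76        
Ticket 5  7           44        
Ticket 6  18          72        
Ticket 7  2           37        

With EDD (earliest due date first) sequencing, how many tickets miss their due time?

1

EDD (increasing due date): Ticket 2 Ticket 7 Ticket 5 Ticket 1 Ticket 3 Ticket 6 Ticket 4.
Ticket 2: 0→19, due 29, tardiness 0
Ticket 7: 19→21, due 37, tardiness 0
Ticket 5: 21→28, due 44, tardiness 0
Ticket 1: 28→40, due 61, tardiness 0
Ticket 3: 40→43, due 71, tardiness 0
Ticket 6: 43→61, due 72, tardiness 0
Ticket 4: 61→81, due 76, tardiness 5
Late tickets: 1.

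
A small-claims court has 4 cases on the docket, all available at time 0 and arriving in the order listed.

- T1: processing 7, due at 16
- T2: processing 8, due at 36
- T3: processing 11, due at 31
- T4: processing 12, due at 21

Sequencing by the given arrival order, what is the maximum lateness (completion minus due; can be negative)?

17

FIFO (arrival order): T1 T2 T3 T4.
T1: 0→7, due 16, lateness -9
T2: 7→15, due 36, lateness -21
T3: 15→26, due 31, lateness -5
T4: 26→38, due 21, lateness 17
Maximum = 17.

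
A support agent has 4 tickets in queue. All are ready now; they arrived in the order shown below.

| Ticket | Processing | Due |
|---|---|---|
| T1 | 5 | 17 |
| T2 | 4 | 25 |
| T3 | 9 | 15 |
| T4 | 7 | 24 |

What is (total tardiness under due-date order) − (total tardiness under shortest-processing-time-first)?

EDD (increasing due date): T3 T1 T4 T2.
T3: 0→9, due 15, tardiness 0
T1: 9→14, due 17, tardiness 0
T4: 14→21, due 24, tardiness 0
T2: 21→25, due 25, tardiness 0
Sum = 0+0+0+0 = 0.
SPT (increasing processing time): T2 T1 T4 T3.
T2: 0→4, due 25, tardiness 0
T1: 4→9, due 17, tardiness 0
T4: 9→16, due 24, tardiness 0
T3: 16→25, due 15, tardiness 10
Sum = 0+0+0+10 = 10.
Difference = 0 − 10 = -10.

-10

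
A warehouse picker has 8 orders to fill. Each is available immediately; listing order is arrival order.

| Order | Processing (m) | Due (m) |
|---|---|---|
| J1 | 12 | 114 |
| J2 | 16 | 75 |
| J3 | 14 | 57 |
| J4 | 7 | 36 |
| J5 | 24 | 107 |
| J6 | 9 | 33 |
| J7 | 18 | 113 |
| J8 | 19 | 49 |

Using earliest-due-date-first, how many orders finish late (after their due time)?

1

EDD (increasing due date): J6 J4 J8 J3 J2 J5 J7 J1.
J6: 0→9, due 33, tardiness 0
J4: 9→16, due 36, tardiness 0
J8: 16→35, due 49, tardiness 0
J3: 35→49, due 57, tardiness 0
J2: 49→65, due 75, tardiness 0
J5: 65→89, due 107, tardiness 0
J7: 89→107, due 113, tardiness 0
J1: 107→119, due 114, tardiness 5
Late orders: 1.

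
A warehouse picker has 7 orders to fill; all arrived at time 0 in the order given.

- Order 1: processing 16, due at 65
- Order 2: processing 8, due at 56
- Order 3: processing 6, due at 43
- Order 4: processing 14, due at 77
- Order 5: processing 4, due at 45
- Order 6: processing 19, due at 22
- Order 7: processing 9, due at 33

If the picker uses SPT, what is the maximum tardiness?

54

SPT (increasing processing time): Order 5 Order 3 Order 2 Order 7 Order 4 Order 1 Order 6.
Order 5: 0→4, due 45, tardiness 0
Order 3: 4→10, due 43, tardiness 0
Order 2: 10→18, due 56, tardiness 0
Order 7: 18→27, due 33, tardiness 0
Order 4: 27→41, due 77, tardiness 0
Order 1: 41→57, due 65, tardiness 0
Order 6: 57→76, due 22, tardiness 54
Maximum = 54.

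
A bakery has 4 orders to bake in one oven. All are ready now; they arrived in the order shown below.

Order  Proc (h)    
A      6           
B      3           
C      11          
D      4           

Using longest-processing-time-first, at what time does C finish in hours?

LPT (decreasing processing time): C A D B.
C: 0→11

11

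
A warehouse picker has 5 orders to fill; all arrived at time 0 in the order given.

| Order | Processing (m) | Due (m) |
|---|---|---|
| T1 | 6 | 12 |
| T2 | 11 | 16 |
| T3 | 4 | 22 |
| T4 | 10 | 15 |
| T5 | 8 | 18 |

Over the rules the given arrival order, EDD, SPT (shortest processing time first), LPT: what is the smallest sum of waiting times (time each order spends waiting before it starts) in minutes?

FIFO (arrival order): T1 T2 T3 T4 T5.
T1: waits 0, runs 0→6
T2: waits 6, runs 6→17
T3: waits 17, runs 17→21
T4: waits 21, runs 21→31
T5: waits 31, runs 31→39
Sum = 0+6+17+21+31 = 75.
EDD (increasing due date): T1 T4 T2 T5 T3.
T1: waits 0, runs 0→6
T4: waits 6, runs 6→16
T2: waits 16, runs 16→27
T5: waits 27, runs 27→35
T3: waits 35, runs 35→39
Sum = 0+6+16+27+35 = 84.
SPT (increasing processing time): T3 T1 T5 T4 T2.
T3: waits 0, runs 0→4
T1: waits 4, runs 4→10
T5: waits 10, runs 10→18
T4: waits 18, runs 18→28
T2: waits 28, runs 28→39
Sum = 0+4+10+18+28 = 60.
LPT (decreasing processing time): T2 T4 T5 T1 T3.
T2: waits 0, runs 0→11
T4: waits 11, runs 11→21
T5: waits 21, runs 21→29
T1: waits 29, runs 29→35
T3: waits 35, runs 35→39
Sum = 0+11+21+29+35 = 96.
FIFO 75, EDD 84, SPT 60, LPT 96 → minimum 60.

60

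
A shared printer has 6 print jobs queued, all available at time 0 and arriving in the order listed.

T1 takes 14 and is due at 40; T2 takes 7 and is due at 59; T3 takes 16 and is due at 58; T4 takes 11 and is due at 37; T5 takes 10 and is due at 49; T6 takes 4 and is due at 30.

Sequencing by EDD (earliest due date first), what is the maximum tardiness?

EDD (increasing due date): T6 T4 T1 T5 T3 T2.
T6: 0→4, due 30, tardiness 0
T4: 4→15, due 37, tardiness 0
T1: 15→29, due 40, tardiness 0
T5: 29→39, due 49, tardiness 0
T3: 39→55, due 58, tardiness 0
T2: 55→62, due 59, tardiness 3
Maximum = 3.

3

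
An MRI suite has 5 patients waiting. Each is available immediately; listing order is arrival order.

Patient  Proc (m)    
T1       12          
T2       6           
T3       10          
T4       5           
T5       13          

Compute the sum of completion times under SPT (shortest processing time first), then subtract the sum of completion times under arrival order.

-21

SPT (increasing processing time): T4 T2 T3 T1 T5.
T4: 0→5
T2: 5→11
T3: 11→21
T1: 21→33
T5: 33→46
Sum = 5+11+21+33+46 = 116.
FIFO (arrival order): T1 T2 T3 T4 T5.
T1: 0→12
T2: 12→18
T3: 18→28
T4: 28→33
T5: 33→46
Sum = 12+18+28+33+46 = 137.
Difference = 116 − 137 = -21.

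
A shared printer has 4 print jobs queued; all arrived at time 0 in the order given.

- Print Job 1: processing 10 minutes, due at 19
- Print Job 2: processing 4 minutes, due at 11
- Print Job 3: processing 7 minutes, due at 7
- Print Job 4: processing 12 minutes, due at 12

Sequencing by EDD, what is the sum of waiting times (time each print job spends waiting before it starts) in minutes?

41

EDD (increasing due date): Print Job 3 Print Job 2 Print Job 4 Print Job 1.
Print Job 3: waits 0, runs 0→7
Print Job 2: waits 7, runs 7→11
Print Job 4: waits 11, runs 11→23
Print Job 1: waits 23, runs 23→33
Sum = 0+7+11+23 = 41.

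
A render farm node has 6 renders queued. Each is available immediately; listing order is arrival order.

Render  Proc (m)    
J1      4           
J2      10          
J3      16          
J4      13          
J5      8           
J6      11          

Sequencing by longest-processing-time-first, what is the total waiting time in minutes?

193

LPT (decreasing processing time): J3 J4 J6 J2 J5 J1.
J3: waits 0, runs 0→16
J4: waits 16, runs 16→29
J6: waits 29, runs 29→40
J2: waits 40, runs 40→50
J5: waits 50, runs 50→58
J1: waits 58, runs 58→62
Sum = 0+16+29+40+50+58 = 193.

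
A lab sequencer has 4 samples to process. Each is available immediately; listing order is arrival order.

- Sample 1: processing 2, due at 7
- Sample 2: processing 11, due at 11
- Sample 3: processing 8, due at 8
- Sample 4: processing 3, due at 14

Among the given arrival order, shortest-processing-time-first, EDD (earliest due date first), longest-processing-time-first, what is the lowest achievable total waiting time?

FIFO (arrival order): Sample 1 Sample 2 Sample 3 Sample 4.
Sample 1: waits 0, runs 0→2
Sample 2: waits 2, runs 2→13
Sample 3: waits 13, runs 13→21
Sample 4: waits 21, runs 21→24
Sum = 0+2+13+21 = 36.
SPT (increasing processing time): Sample 1 Sample 4 Sample 3 Sample 2.
Sample 1: waits 0, runs 0→2
Sample 4: waits 2, runs 2→5
Sample 3: waits 5, runs 5→13
Sample 2: waits 13, runs 13→24
Sum = 0+2+5+13 = 20.
EDD (increasing due date): Sample 1 Sample 3 Sample 2 Sample 4.
Sample 1: waits 0, runs 0→2
Sample 3: waits 2, runs 2→10
Sample 2: waits 10, runs 10→21
Sample 4: waits 21, runs 21→24
Sum = 0+2+10+21 = 33.
LPT (decreasing processing time): Sample 2 Sample 3 Sample 4 Sample 1.
Sample 2: waits 0, runs 0→11
Sample 3: waits 11, runs 11→19
Sample 4: waits 19, runs 19→22
Sample 1: waits 22, runs 22→24
Sum = 0+11+19+22 = 52.
FIFO 36, SPT 20, EDD 33, LPT 52 → minimum 20.

20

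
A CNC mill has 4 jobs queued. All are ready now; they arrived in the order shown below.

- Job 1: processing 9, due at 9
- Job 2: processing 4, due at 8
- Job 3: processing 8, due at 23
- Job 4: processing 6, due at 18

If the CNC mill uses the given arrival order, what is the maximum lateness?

9

FIFO (arrival order): Job 1 Job 2 Job 3 Job 4.
Job 1: 0→9, due 9, lateness 0
Job 2: 9→13, due 8, lateness 5
Job 3: 13→21, due 23, lateness -2
Job 4: 21→27, due 18, lateness 9
Maximum = 9.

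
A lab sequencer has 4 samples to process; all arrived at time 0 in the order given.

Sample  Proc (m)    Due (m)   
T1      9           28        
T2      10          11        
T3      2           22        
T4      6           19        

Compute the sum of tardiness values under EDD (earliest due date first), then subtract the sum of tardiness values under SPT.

-16

EDD (increasing due date): T2 T4 T3 T1.
T2: 0→10, due 11, tardiness 0
T4: 10→16, due 19, tardiness 0
T3: 16→18, due 22, tardiness 0
T1: 18→27, due 28, tardiness 0
Sum = 0+0+0+0 = 0.
SPT (increasing processing time): T3 T4 T1 T2.
T3: 0→2, due 22, tardiness 0
T4: 2→8, due 19, tardiness 0
T1: 8→17, due 28, tardiness 0
T2: 17→27, due 11, tardiness 16
Sum = 0+0+0+16 = 16.
Difference = 0 − 16 = -16.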